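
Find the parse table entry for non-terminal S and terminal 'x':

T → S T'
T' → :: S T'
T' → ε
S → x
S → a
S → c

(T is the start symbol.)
To find M[S, 'x'], we find productions for S where 'x' is in the predict set (PREDICT(N → α) = (FIRST(α) \ {ε}) ∪ (FOLLOW(N) if α ⇒* ε)).

S → x: PREDICT = { 'x' }
  'x' is in predict set, so this production goes in M[S, 'x']
S → a: PREDICT = { 'a' }
S → c: PREDICT = { 'c' }

M[S, 'x'] = S → x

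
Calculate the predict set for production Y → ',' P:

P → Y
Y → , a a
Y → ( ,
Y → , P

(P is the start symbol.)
PREDICT(Y → ',' P) = (FIRST(RHS) \ {ε}) ∪ (FOLLOW(Y) if ε ∈ FIRST(RHS), i.e. RHS ⇒* ε)
FIRST(',' P) = { ',' }
ε ∉ FIRST(',' P), so FOLLOW(Y) is not added.
PREDICT(Y → ',' P) = { ',' }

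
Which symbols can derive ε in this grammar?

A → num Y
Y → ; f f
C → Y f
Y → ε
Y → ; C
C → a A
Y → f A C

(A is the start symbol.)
{ 'Y' }

A non-terminal is nullable if it can derive ε (the empty string): either it has an ε-production, or it has a production whose right-hand side consists entirely of nullable non-terminals.

ε-productions: Y → ε
So Y is immediately nullable.
No further non-terminal can be added: every production for the remaining non-terminals contains a terminal or a non-nullable non-terminal.
Nullable = { 'Y' }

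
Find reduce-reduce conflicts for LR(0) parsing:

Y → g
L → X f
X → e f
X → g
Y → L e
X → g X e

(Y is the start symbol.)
Yes — I5: [X → g .] vs [Y → g .]

Augment with Y' → Y and build the canonical LR(0) collection (I0 = CLOSURE({[Y' → . Y]}), then GOTO on every symbol after a dot until no new states appear). It has 12 states:
  I0: { [L → . X f], [X → . e f], [X → . g X e], [X → . g], [Y → . L e], [Y → . g], [Y' → . Y] }  — shift
  I1: { [Y → L . e] }  — shift
  I2: { [L → X . f] }  — shift
  I3: { [Y' → Y .] }  — accept
  I4: { [X → e . f] }  — shift
  I5: { [X → . e f], [X → . g X e], [X → . g], [X → g . X e], [X → g .], [Y → g .] }  — shift, 2 reduces
  I6: { [X → g X . e] }  — shift
  I7: { [X → . e f], [X → . g X e], [X → . g], [X → g . X e], [X → g .] }  — shift, reduce
  I8: { [X → g X e .] }  — reduce
  I9: { [X → e f .] }  — reduce
  I10: { [L → X f .] }  — reduce
  I11: { [Y → L e .] }  — reduce

I5 contains complete items [X → g .], [Y → g .] — reduce-reduce conflict.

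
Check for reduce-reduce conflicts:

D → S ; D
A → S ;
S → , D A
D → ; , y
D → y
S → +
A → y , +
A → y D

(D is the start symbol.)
Yes — I17: [A → y , + .] vs [S → + .]

A reduce-reduce conflict occurs when an LR(0) state has two complete items [A → α .] and [B → β .] — both call for a reduction, and with no lookahead the parser cannot choose between them.

Augment with D' → D and build the canonical LR(0) collection (I0 = CLOSURE({[D' → . D]}), then GOTO on every symbol after a dot until no new states appear). It has 19 states:
  I0: { [D → . ; , y], [D → . S ; D], [D → . y], [D' → . D], [S → . +], [S → . , D A] }  — shift
  I1: { [S → + .] }  — reduce
  I2: { [D → . ; , y], [D → . S ; D], [D → . y], [S → , . D A], [S → . +], [S → . , D A] }  — shift
  I3: { [D → ; . , y] }  — shift
  I4: { [D' → D .] }  — accept
  I5: { [D → S . ; D] }  — shift
  I6: { [D → y .] }  — reduce
  I7: { [D → . ; , y], [D → . S ; D], [D → . y], [D → S ; . D], [S → . +], [S → . , D A] }  — shift
  I8: { [D → S ; D .] }  — reduce
  I9: { [D → ; , . y] }  — shift
  I10: { [D → ; , y .] }  — reduce
  I11: { [A → . S ;], [A → . y , +], [A → . y D], [S → , D . A], [S → . +], [S → . , D A] }  — shift
  I12: { [S → , D A .] }  — reduce
  I13: { [A → S . ;] }  — shift
  I14: { [A → y . , +], [A → y . D], [D → . ; , y], [D → . S ; D], [D → . y], [S → . +], [S → . , D A] }  — shift
  I15: { [A → y , . +], [D → . ; , y], [D → . S ; D], [D → . y], [S → , . D A], [S → . +], [S → . , D A] }  — shift
  I16: { [A → y D .] }  — reduce
  I17: { [A → y , + .], [S → + .] }  — 2 reduces
  I18: { [A → S ; .] }  — reduce

I17 contains complete items [A → y , + .], [S → + .] — reduce-reduce conflict.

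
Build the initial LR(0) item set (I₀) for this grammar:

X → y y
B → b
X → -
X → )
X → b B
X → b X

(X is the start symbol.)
First, augment the grammar with X' → X
I₀ = CLOSURE({ [X' → . X] }):
  [X' → . X] has the dot before X: add [X → . y y], [X → . -], [X → . )], [X → . b B], [X → . b X]
No further items can be added.

I₀ = { [X → . )], [X → . -], [X → . b B], [X → . b X], [X → . y y], [X' → . X] }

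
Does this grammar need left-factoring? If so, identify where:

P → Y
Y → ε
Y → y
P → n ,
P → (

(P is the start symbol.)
Left-factoring is needed when two productions for the same non-terminal
share a common prefix on the right-hand side.

Productions for P:
  P → Y
  P → n ,
  P → (
Productions for Y:
  Y → ε
  Y → y

No common prefixes found.

Answer: No, left-factoring is not needed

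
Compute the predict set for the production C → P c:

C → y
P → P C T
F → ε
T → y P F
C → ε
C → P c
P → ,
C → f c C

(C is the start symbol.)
{ ',' }

PREDICT(C → P c) = (FIRST(RHS) \ {ε}) ∪ (FOLLOW(C) if ε ∈ FIRST(RHS), i.e. RHS ⇒* ε)
FIRST(P) = { ',' }
FIRST(P c) = { ',' }
ε ∉ FIRST(P c), so FOLLOW(C) is not added.
PREDICT(C → P c) = { ',' }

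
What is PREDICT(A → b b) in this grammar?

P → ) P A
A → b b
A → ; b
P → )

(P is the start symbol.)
PREDICT(A → b b) = (FIRST(RHS) \ {ε}) ∪ (FOLLOW(A) if ε ∈ FIRST(RHS), i.e. RHS ⇒* ε)
FIRST(b b) = { 'b' }
ε ∉ FIRST(b b), so FOLLOW(A) is not added.
PREDICT(A → b b) = { 'b' }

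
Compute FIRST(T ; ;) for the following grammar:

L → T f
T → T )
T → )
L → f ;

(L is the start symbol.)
FIRST sets of the non-terminals involved (from the grammar, by fixed-point iteration):
  FIRST(T) = { ')' }

To compute FIRST(T ; ;), process the symbols left to right:
Symbol T is a non-terminal. Add FIRST(T) \ {ε} = { ')' }
T is not nullable (ε ∉ FIRST(T)), so stop here.
FIRST(T ; ;) = { ')' }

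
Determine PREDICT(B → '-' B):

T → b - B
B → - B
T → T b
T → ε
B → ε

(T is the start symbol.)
PREDICT(B → '-' B) = (FIRST(RHS) \ {ε}) ∪ (FOLLOW(B) if ε ∈ FIRST(RHS), i.e. RHS ⇒* ε)
FIRST('-' B) = { '-' }
ε ∉ FIRST('-' B), so FOLLOW(B) is not added.
PREDICT(B → '-' B) = { '-' }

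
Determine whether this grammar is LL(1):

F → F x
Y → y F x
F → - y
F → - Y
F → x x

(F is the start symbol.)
Relevant sets:
  FIRST(F) = { '-', 'x' }

For F:
  PREDICT(F → F x) = { '-', 'x' }
  PREDICT(F → '-' y) = { '-' }
  PREDICT(F → '-' Y) = { '-' }
  PREDICT(F → x x) = { 'x' }
Y has a single production, so nothing to check there.

Conflict found: Predict set conflict for F: { '-' }
The grammar is NOT LL(1).

Answer: No. Predict set conflict for F: { '-' }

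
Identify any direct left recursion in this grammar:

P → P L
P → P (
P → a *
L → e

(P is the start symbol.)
P → P L: LEFT RECURSIVE (starts with P)
P → P (: LEFT RECURSIVE (starts with P)
P → a *: starts with a
L → e: starts with e

The grammar has direct left recursion on: P.

Answer: Yes, P is left-recursive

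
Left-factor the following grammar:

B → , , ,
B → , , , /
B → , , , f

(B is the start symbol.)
Left-factoring transforms A → αβ₁ | αβ₂ into A → αA' and A' → β₁ | β₂
(α is the longest common prefix among the alternatives). Repeat until
no nonterminal has two alternatives with a common prefix.

Round 1: B has alternatives sharing prefix ', , ,'. Introduce B': B → , , , B'
  Add: B' → ε
  Add: B' → /
  Add: B' → f

No remaining common prefixes — done.

Resulting grammar:
B → , , , B'
B' → ε
B' → /
B' → f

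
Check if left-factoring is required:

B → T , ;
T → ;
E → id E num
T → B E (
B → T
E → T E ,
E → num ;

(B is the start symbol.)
Left-factoring is needed when two productions for the same non-terminal
share a common prefix on the right-hand side.

Productions for B:
  B → T , ;
  B → T
Productions for T:
  T → ;
  T → B E (
Productions for E:
  E → id E num
  E → T E ,
  E → num ;

Found common prefix 'T' in productions for B

Answer: Yes, B has productions with common prefix 'T'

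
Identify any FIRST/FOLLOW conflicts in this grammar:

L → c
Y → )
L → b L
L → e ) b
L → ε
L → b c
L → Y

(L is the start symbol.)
No FIRST/FOLLOW conflicts.

A FIRST/FOLLOW conflict occurs when a non-terminal N has a nullable alternative N → β (β ⇒* ε) and another alternative N → α with FIRST(α) ∩ FOLLOW(N) ≠ ∅: on such a lookahead the parser cannot decide between expanding α and letting N vanish via β.

Nullable non-terminals: L.
FIRST sets used below: FIRST(Y) = { ')' }

L: nullable alternative(s) L → ε; FOLLOW(L) = { $ }
  L → c: FIRST \ {ε} = { 'c' } — disjoint from FOLLOW(L)
  L → b L: FIRST \ {ε} = { 'b' } — disjoint from FOLLOW(L)
  L → e ) b: FIRST \ {ε} = { 'e' } — disjoint from FOLLOW(L)
  L → ε: FIRST \ {ε} = { } — this is the only nullable alternative, skip
  L → b c: FIRST \ {ε} = { 'b' } — disjoint from FOLLOW(L)
  L → Y: FIRST \ {ε} = { ')' } — disjoint from FOLLOW(L)

Y has no nullable alternative, so no FIRST/FOLLOW check is needed there.

No FIRST/FOLLOW conflicts found.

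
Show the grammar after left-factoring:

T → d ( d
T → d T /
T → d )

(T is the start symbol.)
T → d T'
T' → ( d
T' → T /
T' → )

Left-factoring transforms A → αβ₁ | αβ₂ into A → αA' and A' → β₁ | β₂
(α is the longest common prefix among the alternatives). Repeat until
no nonterminal has two alternatives with a common prefix.

Round 1: T has alternatives sharing prefix 'd'. Introduce T': T → d T'
  Add: T' → ( d
  Add: T' → T /
  Add: T' → )

No remaining common prefixes — done.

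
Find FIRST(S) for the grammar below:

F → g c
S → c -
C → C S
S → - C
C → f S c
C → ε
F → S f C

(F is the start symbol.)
{ '-', 'c' }

To compute FIRST(S), examine every production with S on the left-hand side, reading each right-hand side left to right until a non-nullable symbol is reached.

From S → c -:
  - c is a terminal: add 'c' and stop
From S → - C:
  - '-' is a terminal: add '-' and stop

Collecting: FIRST(S) = { '-', 'c' }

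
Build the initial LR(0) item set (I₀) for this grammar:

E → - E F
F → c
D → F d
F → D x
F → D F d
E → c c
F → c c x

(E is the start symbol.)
First, augment the grammar with E' → E
I₀ = CLOSURE({ [E' → . E] }):
  [E' → . E] has the dot before E: add [E → . - E F], [E → . c c]
No further items can be added.

I₀ = { [E → . - E F], [E → . c c], [E' → . E] }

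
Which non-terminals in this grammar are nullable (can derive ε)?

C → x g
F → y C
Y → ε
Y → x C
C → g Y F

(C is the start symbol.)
{ 'Y' }

A non-terminal is nullable if it can derive ε (the empty string): either it has an ε-production, or it has a production whose right-hand side consists entirely of nullable non-terminals.

ε-productions: Y → ε
So Y is immediately nullable.
No further non-terminal can be added: every production for the remaining non-terminals contains a terminal or a non-nullable non-terminal.
Nullable = { 'Y' }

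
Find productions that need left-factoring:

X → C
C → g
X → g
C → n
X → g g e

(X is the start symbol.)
Left-factoring is needed when two productions for the same non-terminal
share a common prefix on the right-hand side.

Productions for X:
  X → C
  X → g
  X → g g e
Productions for C:
  C → g
  C → n

Found common prefix 'g' in productions for X

Answer: Yes, X has productions with common prefix 'g'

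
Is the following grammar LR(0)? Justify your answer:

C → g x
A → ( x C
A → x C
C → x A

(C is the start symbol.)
Augment with C' → C and build the canonical LR(0) collection (I0 = CLOSURE({[C' → . C]}), then GOTO on every symbol after a dot until no new states appear). It has 11 states:
  I0: { [C → . g x], [C → . x A], [C' → . C] }  — shift
  I1: { [C' → C .] }  — accept
  I2: { [C → g . x] }  — shift
  I3: { [A → . ( x C], [A → . x C], [C → x . A] }  — shift
  I4: { [A → ( . x C] }  — shift
  I5: { [C → x A .] }  — reduce
  I6: { [A → x . C], [C → . g x], [C → . x A] }  — shift
  I7: { [A → x C .] }  — reduce
  I8: { [A → ( x . C], [C → . g x], [C → . x A] }  — shift
  I9: { [A → ( x C .] }  — reduce
  I10: { [C → g x .] }  — reduce

Every state is either a pure shift/goto state or contains exactly one complete item and nothing to shift — no conflicts. The grammar is LR(0).

Answer: Yes, the grammar is LR(0)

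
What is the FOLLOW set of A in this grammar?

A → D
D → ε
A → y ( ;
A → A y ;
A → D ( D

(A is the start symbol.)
{ $, 'y' }

A is the start symbol, so $ ∈ FOLLOW(A).
In A → A y ;: A is followed by y ';', add FIRST(y ';') \ {ε} = { 'y' }

Taking the union: FOLLOW(A) = { $, 'y' }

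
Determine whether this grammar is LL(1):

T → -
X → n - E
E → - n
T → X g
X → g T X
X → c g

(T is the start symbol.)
Yes, the grammar is LL(1).

A grammar is LL(1) if for each non-terminal N with multiple productions, the predict sets of those productions are pairwise disjoint, where PREDICT(N → α) = (FIRST(α) \ {ε}) ∪ (FOLLOW(N) if α ⇒* ε).

Relevant sets:
  FIRST(X) = { 'c', 'g', 'n' }

For T:
  PREDICT(T → '-') = { '-' }
  PREDICT(T → X g) = { 'c', 'g', 'n' }
For X:
  PREDICT(X → n '-' E) = { 'n' }
  PREDICT(X → g T X) = { 'g' }
  PREDICT(X → c g) = { 'c' }
E has a single production, so nothing to check there.

All predict sets are disjoint. The grammar IS LL(1).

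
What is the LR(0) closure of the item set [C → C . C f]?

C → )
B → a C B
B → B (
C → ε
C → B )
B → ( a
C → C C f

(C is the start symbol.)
To compute CLOSURE, for each item [A → α.Bβ] where B is a non-terminal, add [B → .γ] for all productions B → γ; repeat for the newly added items until nothing changes.

Start with: [C → C . C f]
  [C → C . C f] has the dot before C: add [C → . )], [C → .], [C → . B )], [C → . C C f]
  [C → . B )] has the dot before B: add [B → . a C B], [B → . B (], [B → . ( a]
No further items can be added.

CLOSURE = { [B → . ( a], [B → . B (], [B → . a C B], [C → . )], [C → . B )], [C → . C C f], [C → .], [C → C . C f] }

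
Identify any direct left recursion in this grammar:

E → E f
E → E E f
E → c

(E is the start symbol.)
Yes, E is left-recursive

Direct left recursion occurs when N → N α for some non-terminal N (the right-hand side begins with the left-hand side itself).

E → E f: LEFT RECURSIVE (starts with E)
E → E E f: LEFT RECURSIVE (starts with E)
E → c: starts with c

The grammar has direct left recursion on: E.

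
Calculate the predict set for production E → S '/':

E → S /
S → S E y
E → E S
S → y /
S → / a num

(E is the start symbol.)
PREDICT(E → S '/') = (FIRST(RHS) \ {ε}) ∪ (FOLLOW(E) if ε ∈ FIRST(RHS), i.e. RHS ⇒* ε)
FIRST(S) = { '/', 'y' }
FIRST(S '/') = { '/', 'y' }
ε ∉ FIRST(S '/'), so FOLLOW(E) is not added.
PREDICT(E → S '/') = { '/', 'y' }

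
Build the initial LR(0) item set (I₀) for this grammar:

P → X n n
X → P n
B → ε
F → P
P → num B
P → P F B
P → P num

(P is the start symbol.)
{ [P → . P F B], [P → . P num], [P → . X n n], [P → . num B], [P' → . P], [X → . P n] }

First, augment the grammar with P' → P
I₀ = CLOSURE({ [P' → . P] }):
  [P' → . P] has the dot before P: add [P → . X n n], [P → . num B], [P → . P F B], [P → . P num]
  [P → . X n n] has the dot before X: add [X → . P n]
No further items can be added.

I₀ = { [P → . P F B], [P → . P num], [P → . X n n], [P → . num B], [P' → . P], [X → . P n] }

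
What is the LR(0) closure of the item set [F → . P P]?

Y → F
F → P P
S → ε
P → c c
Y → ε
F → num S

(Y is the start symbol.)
To compute CLOSURE, for each item [A → α.Bβ] where B is a non-terminal, add [B → .γ] for all productions B → γ; repeat for the newly added items until nothing changes.

Start with: [F → . P P]
  [F → . P P] has the dot before P: add [P → . c c]
No further items can be added.

CLOSURE = { [F → . P P], [P → . c c] }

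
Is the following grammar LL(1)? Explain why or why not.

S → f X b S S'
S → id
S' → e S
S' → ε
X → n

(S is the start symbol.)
No. Predict set conflict for S': { 'e' }

A grammar is LL(1) if for each non-terminal N with multiple productions, the predict sets of those productions are pairwise disjoint, where PREDICT(N → α) = (FIRST(α) \ {ε}) ∪ (FOLLOW(N) if α ⇒* ε).

Relevant sets:
  FOLLOW(S') = { $, 'e' }

For S:
  PREDICT(S → f X b S S') = { 'f' }
  PREDICT(S → id) = { 'id' }
For S':
  PREDICT(S' → e S) = { 'e' }
  PREDICT(S' → ε) = { $, 'e' }
X has a single production, so nothing to check there.

Conflict found: Predict set conflict for S': { 'e' }
The grammar is NOT LL(1).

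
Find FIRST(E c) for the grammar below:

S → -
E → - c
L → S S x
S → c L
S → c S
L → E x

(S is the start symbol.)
FIRST sets of the non-terminals involved (from the grammar, by fixed-point iteration):
  FIRST(E) = { '-' }

To compute FIRST(E c), process the symbols left to right:
Symbol E is a non-terminal. Add FIRST(E) \ {ε} = { '-' }
E is not nullable (ε ∉ FIRST(E)), so stop here.
FIRST(E c) = { '-' }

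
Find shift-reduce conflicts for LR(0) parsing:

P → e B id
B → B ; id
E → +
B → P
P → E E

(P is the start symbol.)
A shift-reduce conflict occurs when an LR(0) state has both:
  - a complete (reduce) item [A → α .] (dot at the end), and
  - a shift item [B → β . c γ] (dot before a terminal).

Augment with P' → P and build the canonical LR(0) collection (I0 = CLOSURE({[P' → . P]}), then GOTO on every symbol after a dot until no new states appear). It has 11 states:
  I0: { [E → . +], [P → . E E], [P → . e B id], [P' → . P] }  — shift
  I1: { [E → + .] }  — reduce
  I2: { [E → . +], [P → E . E] }  — shift
  I3: { [P' → P .] }  — accept
  I4: { [B → . B ; id], [B → . P], [E → . +], [P → . E E], [P → . e B id], [P → e . B id] }  — shift
  I5: { [B → B . ; id], [P → e B . id] }  — shift
  I6: { [B → P .] }  — reduce
  I7: { [B → B ; . id] }  — shift
  I8: { [P → e B id .] }  — reduce
  I9: { [B → B ; id .] }  — reduce
  I10: { [P → E E .] }  — reduce

No state contains both a complete item and a shift item.

Answer: No shift-reduce conflicts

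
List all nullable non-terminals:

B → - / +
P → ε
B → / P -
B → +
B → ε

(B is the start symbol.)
A non-terminal is nullable if it can derive ε (the empty string): either it has an ε-production, or it has a production whose right-hand side consists entirely of nullable non-terminals.

ε-productions: P → ε, B → ε
So P, B are immediately nullable.
Every non-terminal is now nullable.
Nullable = { 'B', 'P' }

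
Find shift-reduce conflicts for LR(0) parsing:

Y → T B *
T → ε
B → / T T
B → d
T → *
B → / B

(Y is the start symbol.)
A shift-reduce conflict occurs when an LR(0) state has both:
  - a complete (reduce) item [A → α .] (dot at the end), and
  - a shift item [B → β . c γ] (dot before a terminal).

Augment with Y' → Y and build the canonical LR(0) collection (I0 = CLOSURE({[Y' → . Y]}), then GOTO on every symbol after a dot until no new states appear). It has 11 states:
  I0: { [T → . *], [T → .], [Y → . T B *], [Y' → . Y] }  — shift, reduce
  I1: { [T → * .] }  — reduce
  I2: { [B → . / B], [B → . / T T], [B → . d], [Y → T . B *] }  — shift
  I3: { [Y' → Y .] }  — accept
  I4: { [B → . / B], [B → . / T T], [B → . d], [B → / . B], [B → / . T T], [T → . *], [T → .] }  — shift, reduce
  I5: { [Y → T B . *] }  — shift
  I6: { [B → d .] }  — reduce
  I7: { [Y → T B * .] }  — reduce
  I8: { [B → / B .] }  — reduce
  I9: { [B → / T . T], [T → . *], [T → .] }  — shift, reduce
  I10: { [B → / T T .] }  — reduce

I0 contains reduce item [T → .] and shift item [T → . *] — shift-reduce conflict.
I4 contains reduce item [T → .] and shift items [B → . / B], [B → . / T T], [B → . d], [T → . *] — shift-reduce conflict.
I9 contains reduce item [T → .] and shift item [T → . *] — shift-reduce conflict.

Answer: Yes — I0: [T → .] vs [T → . *]; I4: [T → .] vs [B → . / B]; I9: [T → .] vs [T → . *]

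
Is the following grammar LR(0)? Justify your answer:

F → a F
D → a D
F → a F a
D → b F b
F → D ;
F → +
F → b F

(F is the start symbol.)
A grammar is LR(0) if no state in the canonical LR(0) collection has:
  - both a shift item (dot before a terminal) and a complete item (shift-reduce conflict), or
  - two or more complete items (reduce-reduce conflict; the accept item [F' → F .] counts as a complete item here).

Augment with F' → F and build the canonical LR(0) collection (I0 = CLOSURE({[F' → . F]}), then GOTO on every symbol after a dot until no new states appear). It has 12 states:
  I0: { [D → . a D], [D → . b F b], [F → . +], [F → . D ;], [F → . a F a], [F → . a F], [F → . b F], [F' → . F] }  — shift
  I1: { [F → + .] }  — reduce
  I2: { [F → D . ;] }  — shift
  I3: { [F' → F .] }  — accept
  I4: { [D → . a D], [D → . b F b], [D → a . D], [F → . +], [F → . D ;], [F → . a F a], [F → . a F], [F → . b F], [F → a . F a], [F → a . F] }  — shift
  I5: { [D → . a D], [D → . b F b], [D → b . F b], [F → . +], [F → . D ;], [F → . a F a], [F → . a F], [F → . b F], [F → b . F] }  — shift
  I6: { [D → b F . b], [F → b F .] }  — shift, reduce
  I7: { [D → b F b .] }  — reduce
  I8: { [D → a D .], [F → D . ;] }  — shift, reduce
  I9: { [F → a F . a], [F → a F .] }  — shift, reduce
  I10: { [F → a F a .] }  — reduce
  I11: { [F → D ; .] }  — reduce

Conflict in state I6:
  Shift-reduce conflict between [F → b F .] and [D → b F . b]
So the grammar is NOT LR(0).

Answer: No. Shift-reduce conflict between [F → b F .] and [D → b F . b]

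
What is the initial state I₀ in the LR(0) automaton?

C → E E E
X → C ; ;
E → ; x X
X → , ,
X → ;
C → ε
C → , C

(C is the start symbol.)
First, augment the grammar with C' → C
I₀ = CLOSURE({ [C' → . C] }):
  [C' → . C] has the dot before C: add [C → . E E E], [C → .], [C → . , C]
  [C → . E E E] has the dot before E: add [E → . ; x X]
No further items can be added.

I₀ = { [C → . , C], [C → . E E E], [C → .], [C' → . C], [E → . ; x X] }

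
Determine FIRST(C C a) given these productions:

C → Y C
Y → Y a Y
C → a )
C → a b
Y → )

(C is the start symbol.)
{ ')', 'a' }

FIRST sets of the non-terminals involved (from the grammar, by fixed-point iteration):
  FIRST(C) = { ')', 'a' }

To compute FIRST(C C a), process the symbols left to right:
Symbol C is a non-terminal. Add FIRST(C) \ {ε} = { ')', 'a' }
C is not nullable (ε ∉ FIRST(C)), so stop here.
FIRST(C C a) = { ')', 'a' }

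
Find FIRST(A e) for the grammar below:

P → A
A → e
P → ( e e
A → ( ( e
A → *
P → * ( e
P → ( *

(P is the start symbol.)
{ '(', '*', 'e' }

FIRST sets of the non-terminals involved (from the grammar, by fixed-point iteration):
  FIRST(A) = { '(', '*', 'e' }

To compute FIRST(A e), process the symbols left to right:
Symbol A is a non-terminal. Add FIRST(A) \ {ε} = { '(', '*', 'e' }
A is not nullable (ε ∉ FIRST(A)), so stop here.
FIRST(A e) = { '(', '*', 'e' }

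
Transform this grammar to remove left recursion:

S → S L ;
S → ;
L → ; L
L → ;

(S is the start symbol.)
S → ; S'
S' → L ; S'
S' → ε
L → ; L
L → ;

S is directly left-recursive. The standard transformation for
  A → A α₁ | ... | A α_m | β₁ | ... | β_n
is
  A  → β₁ A' | ... | β_n A'
  A' → α₁ A' | ... | α_m A' | ε

S → ; becomes S → ; S'
S → S L ; becomes S' → L ; S'
Add S' → ε

Productions for other non-terminals are unchanged:
  L → ; L
  L → ;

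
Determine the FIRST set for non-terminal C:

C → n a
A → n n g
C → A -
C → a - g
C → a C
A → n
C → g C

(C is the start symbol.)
{ 'a', 'g', 'n' }

FIRST sets of the other non-terminals involved (by the same procedure, iterated to a fixed point):
  FIRST(A) = { 'n' }

From C → n a:
  - n is a terminal: add 'n' and stop
From C → A -:
  - A is a non-terminal: add FIRST(A) \ {ε} = { 'n' }
    A is not nullable, so stop
From C → a - g:
  - a is a terminal: add 'a' and stop
From C → a C:
  - a is a terminal: add 'a' and stop
From C → g C:
  - g is a terminal: add 'g' and stop

Collecting: FIRST(C) = { 'a', 'g', 'n' }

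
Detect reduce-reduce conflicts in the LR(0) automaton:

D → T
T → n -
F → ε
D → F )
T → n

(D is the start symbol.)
No reduce-reduce conflicts

Augment with D' → D and build the canonical LR(0) collection (I0 = CLOSURE({[D' → . D]}), then GOTO on every symbol after a dot until no new states appear). It has 7 states:
  I0: { [D → . F )], [D → . T], [D' → . D], [F → .], [T → . n -], [T → . n] }  — shift, reduce
  I1: { [D' → D .] }  — accept
  I2: { [D → F . )] }  — shift
  I3: { [D → T .] }  — reduce
  I4: { [T → n . -], [T → n .] }  — shift, reduce
  I5: { [T → n - .] }  — reduce
  I6: { [D → F ) .] }  — reduce

No state contains more than one complete item.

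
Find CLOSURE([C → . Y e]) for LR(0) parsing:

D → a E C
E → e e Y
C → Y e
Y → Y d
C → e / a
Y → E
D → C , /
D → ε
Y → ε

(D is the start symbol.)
{ [C → . Y e], [E → . e e Y], [Y → . E], [Y → . Y d], [Y → .] }

To compute CLOSURE, for each item [A → α.Bβ] where B is a non-terminal, add [B → .γ] for all productions B → γ; repeat for the newly added items until nothing changes.

Start with: [C → . Y e]
  [C → . Y e] has the dot before Y: add [Y → . Y d], [Y → . E], [Y → .]
  [Y → . E] has the dot before E: add [E → . e e Y]
No further items can be added.

CLOSURE = { [C → . Y e], [E → . e e Y], [Y → . E], [Y → . Y d], [Y → .] }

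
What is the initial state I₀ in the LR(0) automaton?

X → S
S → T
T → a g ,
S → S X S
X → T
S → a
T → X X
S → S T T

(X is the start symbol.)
{ [S → . S T T], [S → . S X S], [S → . T], [S → . a], [T → . X X], [T → . a g ,], [X → . S], [X → . T], [X' → . X] }

First, augment the grammar with X' → X
I₀ = CLOSURE({ [X' → . X] }):
  [X' → . X] has the dot before X: add [X → . S], [X → . T]
  [X → . S] has the dot before S: add [S → . T], [S → . S X S], [S → . a], [S → . S T T]
  [X → . T] has the dot before T: add [T → . a g ,], [T → . X X]
No further items can be added.

I₀ = { [S → . S T T], [S → . S X S], [S → . T], [S → . a], [T → . X X], [T → . a g ,], [X → . S], [X → . T], [X' → . X] }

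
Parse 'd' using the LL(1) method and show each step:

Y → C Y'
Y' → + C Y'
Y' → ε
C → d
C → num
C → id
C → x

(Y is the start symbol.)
LL(1) parsing maintains a stack (initially the start symbol over $) and the input. At each step: if the stack top is a terminal, match it against the current input token; if it is a non-terminal N, replace it with the RHS of M[N, lookahead] (the unique production whose predict set contains the lookahead).

Stack is shown with the top on the left.

Stack   Input  Action
---------------------
Y $     d $    output Y → C Y'
C Y' $  d $    output C → d
d Y' $  d $    match 'd'
Y' $    $      output Y' → ε
$       $      accept

The string is accepted.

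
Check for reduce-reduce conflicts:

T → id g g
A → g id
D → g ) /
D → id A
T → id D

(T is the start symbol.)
Augment with T' → T and build the canonical LR(0) collection (I0 = CLOSURE({[T' → . T]}), then GOTO on every symbol after a dot until no new states appear). It has 12 states:
  I0: { [T → . id D], [T → . id g g], [T' → . T] }  — shift
  I1: { [T' → T .] }  — accept
  I2: { [D → . g ) /], [D → . id A], [T → id . D], [T → id . g g] }  — shift
  I3: { [T → id D .] }  — reduce
  I4: { [D → g . ) /], [T → id g . g] }  — shift
  I5: { [A → . g id], [D → id . A] }  — shift
  I6: { [D → id A .] }  — reduce
  I7: { [A → g . id] }  — shift
  I8: { [A → g id .] }  — reduce
  I9: { [D → g ) . /] }  — shift
  I10: { [T → id g g .] }  — reduce
  I11: { [D → g ) / .] }  — reduce

No state contains more than one complete item.

Answer: No reduce-reduce conflicts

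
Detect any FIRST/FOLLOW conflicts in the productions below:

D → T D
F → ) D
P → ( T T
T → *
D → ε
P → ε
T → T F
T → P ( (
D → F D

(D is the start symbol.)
A FIRST/FOLLOW conflict occurs when a non-terminal N has a nullable alternative N → β (β ⇒* ε) and another alternative N → α with FIRST(α) ∩ FOLLOW(N) ≠ ∅: on such a lookahead the parser cannot decide between expanding α and letting N vanish via β.

Nullable non-terminals: D, P.
FIRST sets used below: FIRST(T) = { '(', '*' }, FIRST(F) = { ')' }

D: nullable alternative(s) D → ε; FOLLOW(D) = { $, '(', ')', '*' }
  D → T D: FIRST \ {ε} = { '(', '*' } — overlaps FOLLOW(D) on { '(', '*' }: CONFLICT
  D → ε: FIRST \ {ε} = { } — this is the only nullable alternative, skip
  D → F D: FIRST \ {ε} = { ')' } — overlaps FOLLOW(D) on { ')' }: CONFLICT

P: nullable alternative(s) P → ε; FOLLOW(P) = { '(' }
  P → ( T T: FIRST \ {ε} = { '(' } — overlaps FOLLOW(P) on { '(' }: CONFLICT
  P → ε: FIRST \ {ε} = { } — this is the only nullable alternative, skip

F, T have no nullable alternative, so no FIRST/FOLLOW check is needed there.

So the grammar has 3 FIRST/FOLLOW conflicts (marked CONFLICT above).

Answer: Yes. D → T D with FOLLOW(D) on { '(', '*' }; D → F D with FOLLOW(D) on { ')' }; P → '(' T T with FOLLOW(P) on { '(' }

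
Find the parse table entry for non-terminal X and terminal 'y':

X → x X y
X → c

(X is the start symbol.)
To find M[X, 'y'], we find productions for X where 'y' is in the predict set (PREDICT(N → α) = (FIRST(α) \ {ε}) ∪ (FOLLOW(N) if α ⇒* ε)).

X → x X y: PREDICT = { 'x' }
X → c: PREDICT = { 'c' }

M[X, 'y'] is empty (no production applies)

Answer: Empty (error entry)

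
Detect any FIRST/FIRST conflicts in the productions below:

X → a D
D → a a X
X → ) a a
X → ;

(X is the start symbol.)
A FIRST/FIRST conflict occurs when two productions N → α and N → β for the same non-terminal have FIRST(α) ∩ FIRST(β) ≠ ∅ (with ε ∈ FIRST of a nullable right-hand side, so two nullable alternatives also conflict).

Productions for X:
  X → a D: FIRST = { 'a' }
  X → ) a a: FIRST = { ')' }
  X → ;: FIRST = { ';' }
D has only one production, so no FIRST/FIRST conflict is possible there.

All alternatives of each non-terminal have pairwise disjoint FIRST sets.

Answer: No FIRST/FIRST conflicts.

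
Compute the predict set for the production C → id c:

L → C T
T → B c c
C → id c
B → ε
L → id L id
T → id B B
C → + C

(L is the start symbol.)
PREDICT(C → id c) = (FIRST(RHS) \ {ε}) ∪ (FOLLOW(C) if ε ∈ FIRST(RHS), i.e. RHS ⇒* ε)
FIRST(id c) = { 'id' }
ε ∉ FIRST(id c), so FOLLOW(C) is not added.
PREDICT(C → id c) = { 'id' }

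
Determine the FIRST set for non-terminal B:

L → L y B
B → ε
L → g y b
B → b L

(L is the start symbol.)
From B → ε:
  - ε-production, so ε ∈ FIRST(B)
From B → b L:
  - b is a terminal: add 'b' and stop

Collecting: FIRST(B) = { 'b', ε }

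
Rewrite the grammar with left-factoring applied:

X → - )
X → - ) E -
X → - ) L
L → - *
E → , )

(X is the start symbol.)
X → - ) X'
X' → ε
X' → E -
X' → L
L → - *
E → , )

Left-factoring transforms A → αβ₁ | αβ₂ into A → αA' and A' → β₁ | β₂
(α is the longest common prefix among the alternatives). Repeat until
no nonterminal has two alternatives with a common prefix.

Round 1: X has alternatives sharing prefix '- )'. Introduce X': X → - ) X'
  Add: X' → ε
  Add: X' → E -
  Add: X' → L

No remaining common prefixes — done.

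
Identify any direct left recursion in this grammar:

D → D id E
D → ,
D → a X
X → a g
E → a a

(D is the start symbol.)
Yes, D is left-recursive

Direct left recursion occurs when N → N α for some non-terminal N (the right-hand side begins with the left-hand side itself).

D → D id E: LEFT RECURSIVE (starts with D)
D → ,: starts with ','
D → a X: starts with a
X → a g: starts with a
E → a a: starts with a

The grammar has direct left recursion on: D.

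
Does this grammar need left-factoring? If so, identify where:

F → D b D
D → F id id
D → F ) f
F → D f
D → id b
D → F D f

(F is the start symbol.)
Yes, F has productions with common prefix 'D'; D has productions with common prefix 'F'

Left-factoring is needed when two productions for the same non-terminal
share a common prefix on the right-hand side.

Productions for F:
  F → D b D
  F → D f
Productions for D:
  D → F id id
  D → F ) f
  D → id b
  D → F D f

Found common prefix 'D' in productions for F
Found common prefix 'F' in productions for D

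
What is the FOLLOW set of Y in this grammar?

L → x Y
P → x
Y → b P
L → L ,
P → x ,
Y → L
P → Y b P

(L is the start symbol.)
To compute FOLLOW(Y), find every occurrence of Y on a right-hand side N → α Y β: add FIRST(β) \ {ε}, and if β is empty or nullable also add FOLLOW(N). Iterate to a fixed point.

In L → x Y: Y is at the end, add FOLLOW(L)
In P → Y b P: Y is followed by b P, add FIRST(b P) \ {ε} = { 'b' }

The FOLLOW sets referred to above (computed the same way, to a fixed point):
  FOLLOW(L) = { $, ',', 'b' }

Taking the union: FOLLOW(Y) = { $, ',', 'b' }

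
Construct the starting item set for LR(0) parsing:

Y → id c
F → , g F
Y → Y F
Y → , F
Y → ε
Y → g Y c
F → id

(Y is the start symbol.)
First, augment the grammar with Y' → Y
I₀ = CLOSURE({ [Y' → . Y] }):
  [Y' → . Y] has the dot before Y: add [Y → . id c], [Y → . Y F], [Y → . , F], [Y → .], [Y → . g Y c]
No further items can be added.

I₀ = { [Y → . , F], [Y → . Y F], [Y → . g Y c], [Y → . id c], [Y → .], [Y' → . Y] }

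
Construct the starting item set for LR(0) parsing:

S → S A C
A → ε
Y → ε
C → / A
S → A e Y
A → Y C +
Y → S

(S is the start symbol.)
{ [A → . Y C +], [A → .], [S → . A e Y], [S → . S A C], [S' → . S], [Y → . S], [Y → .] }

First, augment the grammar with S' → S
I₀ = CLOSURE({ [S' → . S] }):
  [S' → . S] has the dot before S: add [S → . S A C], [S → . A e Y]
  [S → . A e Y] has the dot before A: add [A → .], [A → . Y C +]
  [A → . Y C +] has the dot before Y: add [Y → .], [Y → . S]
No further items can be added.

I₀ = { [A → . Y C +], [A → .], [S → . A e Y], [S → . S A C], [S' → . S], [Y → . S], [Y → .] }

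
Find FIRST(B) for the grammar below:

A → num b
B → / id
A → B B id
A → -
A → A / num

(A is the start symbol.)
To compute FIRST(B), examine every production with B on the left-hand side, reading each right-hand side left to right until a non-nullable symbol is reached.

From B → / id:
  - '/' is a terminal: add '/' and stop

Collecting: FIRST(B) = { '/' }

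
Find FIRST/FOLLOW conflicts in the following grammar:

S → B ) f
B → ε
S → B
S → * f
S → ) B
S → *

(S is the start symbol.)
Nullable non-terminals: B, S.
FIRST sets used below: FIRST(B) = { ε }
B has a nullable alternative but only one production, so nothing to check.

S: nullable alternative(s) S → B; FOLLOW(S) = { $ }
  S → B ) f: FIRST \ {ε} = { ')' } — disjoint from FOLLOW(S)
  S → B: FIRST \ {ε} = { } — this is the only nullable alternative, skip
  S → * f: FIRST \ {ε} = { '*' } — disjoint from FOLLOW(S)
  S → ) B: FIRST \ {ε} = { ')' } — disjoint from FOLLOW(S)
  S → *: FIRST \ {ε} = { '*' } — disjoint from FOLLOW(S)

No FIRST/FOLLOW conflicts found.

Answer: No FIRST/FOLLOW conflicts.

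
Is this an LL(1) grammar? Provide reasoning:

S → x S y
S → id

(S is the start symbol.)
For S:
  PREDICT(S → x S y) = { 'x' }
  PREDICT(S → id) = { 'id' }

All predict sets are disjoint. The grammar IS LL(1).

Answer: Yes, the grammar is LL(1).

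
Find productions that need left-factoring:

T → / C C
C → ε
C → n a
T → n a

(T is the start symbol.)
No, left-factoring is not needed

Left-factoring is needed when two productions for the same non-terminal
share a common prefix on the right-hand side.

Productions for T:
  T → / C C
  T → n a
Productions for C:
  C → ε
  C → n a

No common prefixes found.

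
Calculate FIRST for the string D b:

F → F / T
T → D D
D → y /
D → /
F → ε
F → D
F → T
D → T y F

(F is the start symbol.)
{ '/', 'y' }

FIRST sets of the non-terminals involved (from the grammar, by fixed-point iteration):
  FIRST(D) = { '/', 'y' }

To compute FIRST(D b), process the symbols left to right:
Symbol D is a non-terminal. Add FIRST(D) \ {ε} = { '/', 'y' }
D is not nullable (ε ∉ FIRST(D)), so stop here.
FIRST(D b) = { '/', 'y' }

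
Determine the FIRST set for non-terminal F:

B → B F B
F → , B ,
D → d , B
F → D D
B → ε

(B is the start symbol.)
{ ',', 'd' }

FIRST sets of the other non-terminals involved (by the same procedure, iterated to a fixed point):
  FIRST(D) = { 'd' }

From F → , B ,:
  - ',' is a terminal: add ',' and stop
From F → D D:
  - D is a non-terminal: add FIRST(D) \ {ε} = { 'd' }
    D is not nullable, so stop

Collecting: FIRST(F) = { ',', 'd' }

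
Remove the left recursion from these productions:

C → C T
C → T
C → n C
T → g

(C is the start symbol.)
C is directly left-recursive. The standard transformation for
  A → A α₁ | ... | A α_m | β₁ | ... | β_n
is
  A  → β₁ A' | ... | β_n A'
  A' → α₁ A' | ... | α_m A' | ε

C → T becomes C → T C'
C → n C becomes C → n C C'
C → C T becomes C' → T C'
Add C' → ε

Productions for other non-terminals are unchanged:
  T → g

Resulting grammar:
C → T C'
C → n C C'
C' → T C'
C' → ε
T → g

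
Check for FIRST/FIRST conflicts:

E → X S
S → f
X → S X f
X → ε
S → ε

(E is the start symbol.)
A FIRST/FIRST conflict occurs when two productions N → α and N → β for the same non-terminal have FIRST(α) ∩ FIRST(β) ≠ ∅ (with ε ∈ FIRST of a nullable right-hand side, so two nullable alternatives also conflict).

FIRST sets of the non-terminals at (or reachable through a nullable prefix from) the front of some alternative:
  FIRST(S) = { 'f', ε }
  FIRST(X) = { 'f', ε }

Productions for S:
  S → f: FIRST = { 'f' }
  S → ε: FIRST = { ε }
Productions for X:
  X → S X f: FIRST = { 'f' }
  X → ε: FIRST = { ε }
E has only one production, so no FIRST/FIRST conflict is possible there.

All alternatives of each non-terminal have pairwise disjoint FIRST sets.

Answer: No FIRST/FIRST conflicts.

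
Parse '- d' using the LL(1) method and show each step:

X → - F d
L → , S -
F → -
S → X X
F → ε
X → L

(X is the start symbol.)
LL(1) parsing maintains a stack (initially the start symbol over $) and the input. At each step: if the stack top is a terminal, match it against the current input token; if it is a non-terminal N, replace it with the RHS of M[N, lookahead] (the unique production whose predict set contains the lookahead).

Stack is shown with the top on the left.

Stack    Input  Action
----------------------
X $      - d $  output X → - F d
- F d $  - d $  match '-'
F d $    d $    output F → ε
d $      d $    match 'd'
$        $      accept

The string is accepted.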